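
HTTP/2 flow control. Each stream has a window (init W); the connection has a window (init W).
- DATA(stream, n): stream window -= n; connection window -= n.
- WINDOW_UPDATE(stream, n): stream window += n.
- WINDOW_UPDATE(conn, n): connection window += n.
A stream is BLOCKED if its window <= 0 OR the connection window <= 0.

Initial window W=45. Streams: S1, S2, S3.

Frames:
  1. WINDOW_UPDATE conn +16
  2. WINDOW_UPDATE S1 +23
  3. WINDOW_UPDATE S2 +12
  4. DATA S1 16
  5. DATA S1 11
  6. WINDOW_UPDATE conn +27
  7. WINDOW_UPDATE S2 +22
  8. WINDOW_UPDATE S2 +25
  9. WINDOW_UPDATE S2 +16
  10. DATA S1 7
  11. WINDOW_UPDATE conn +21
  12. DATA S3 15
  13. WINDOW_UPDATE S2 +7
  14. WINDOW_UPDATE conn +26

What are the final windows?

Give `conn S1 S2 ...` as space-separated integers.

Op 1: conn=61 S1=45 S2=45 S3=45 blocked=[]
Op 2: conn=61 S1=68 S2=45 S3=45 blocked=[]
Op 3: conn=61 S1=68 S2=57 S3=45 blocked=[]
Op 4: conn=45 S1=52 S2=57 S3=45 blocked=[]
Op 5: conn=34 S1=41 S2=57 S3=45 blocked=[]
Op 6: conn=61 S1=41 S2=57 S3=45 blocked=[]
Op 7: conn=61 S1=41 S2=79 S3=45 blocked=[]
Op 8: conn=61 S1=41 S2=104 S3=45 blocked=[]
Op 9: conn=61 S1=41 S2=120 S3=45 blocked=[]
Op 10: conn=54 S1=34 S2=120 S3=45 blocked=[]
Op 11: conn=75 S1=34 S2=120 S3=45 blocked=[]
Op 12: conn=60 S1=34 S2=120 S3=30 blocked=[]
Op 13: conn=60 S1=34 S2=127 S3=30 blocked=[]
Op 14: conn=86 S1=34 S2=127 S3=30 blocked=[]

Answer: 86 34 127 30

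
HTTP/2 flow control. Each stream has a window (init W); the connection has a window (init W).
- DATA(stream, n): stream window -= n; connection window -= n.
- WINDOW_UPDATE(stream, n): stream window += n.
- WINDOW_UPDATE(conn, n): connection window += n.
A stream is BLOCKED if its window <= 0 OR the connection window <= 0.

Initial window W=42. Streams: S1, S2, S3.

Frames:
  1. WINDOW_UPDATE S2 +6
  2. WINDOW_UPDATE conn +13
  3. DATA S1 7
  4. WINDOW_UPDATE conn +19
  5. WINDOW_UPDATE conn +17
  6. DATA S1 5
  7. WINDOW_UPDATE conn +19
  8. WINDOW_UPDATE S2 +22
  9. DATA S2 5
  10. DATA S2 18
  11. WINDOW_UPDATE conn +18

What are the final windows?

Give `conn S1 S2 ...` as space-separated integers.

Answer: 93 30 47 42

Derivation:
Op 1: conn=42 S1=42 S2=48 S3=42 blocked=[]
Op 2: conn=55 S1=42 S2=48 S3=42 blocked=[]
Op 3: conn=48 S1=35 S2=48 S3=42 blocked=[]
Op 4: conn=67 S1=35 S2=48 S3=42 blocked=[]
Op 5: conn=84 S1=35 S2=48 S3=42 blocked=[]
Op 6: conn=79 S1=30 S2=48 S3=42 blocked=[]
Op 7: conn=98 S1=30 S2=48 S3=42 blocked=[]
Op 8: conn=98 S1=30 S2=70 S3=42 blocked=[]
Op 9: conn=93 S1=30 S2=65 S3=42 blocked=[]
Op 10: conn=75 S1=30 S2=47 S3=42 blocked=[]
Op 11: conn=93 S1=30 S2=47 S3=42 blocked=[]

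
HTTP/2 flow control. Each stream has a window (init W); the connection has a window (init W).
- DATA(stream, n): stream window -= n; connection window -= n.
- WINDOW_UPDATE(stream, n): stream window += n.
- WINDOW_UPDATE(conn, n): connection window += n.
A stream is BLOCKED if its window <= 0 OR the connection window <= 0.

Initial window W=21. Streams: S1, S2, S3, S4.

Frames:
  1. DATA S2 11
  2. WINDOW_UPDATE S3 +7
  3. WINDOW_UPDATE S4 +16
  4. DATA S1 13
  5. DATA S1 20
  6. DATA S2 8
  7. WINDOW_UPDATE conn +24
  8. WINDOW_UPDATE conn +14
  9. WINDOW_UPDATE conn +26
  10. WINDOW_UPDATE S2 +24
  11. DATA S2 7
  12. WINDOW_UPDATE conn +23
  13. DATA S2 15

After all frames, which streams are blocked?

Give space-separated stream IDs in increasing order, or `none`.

Op 1: conn=10 S1=21 S2=10 S3=21 S4=21 blocked=[]
Op 2: conn=10 S1=21 S2=10 S3=28 S4=21 blocked=[]
Op 3: conn=10 S1=21 S2=10 S3=28 S4=37 blocked=[]
Op 4: conn=-3 S1=8 S2=10 S3=28 S4=37 blocked=[1, 2, 3, 4]
Op 5: conn=-23 S1=-12 S2=10 S3=28 S4=37 blocked=[1, 2, 3, 4]
Op 6: conn=-31 S1=-12 S2=2 S3=28 S4=37 blocked=[1, 2, 3, 4]
Op 7: conn=-7 S1=-12 S2=2 S3=28 S4=37 blocked=[1, 2, 3, 4]
Op 8: conn=7 S1=-12 S2=2 S3=28 S4=37 blocked=[1]
Op 9: conn=33 S1=-12 S2=2 S3=28 S4=37 blocked=[1]
Op 10: conn=33 S1=-12 S2=26 S3=28 S4=37 blocked=[1]
Op 11: conn=26 S1=-12 S2=19 S3=28 S4=37 blocked=[1]
Op 12: conn=49 S1=-12 S2=19 S3=28 S4=37 blocked=[1]
Op 13: conn=34 S1=-12 S2=4 S3=28 S4=37 blocked=[1]

Answer: S1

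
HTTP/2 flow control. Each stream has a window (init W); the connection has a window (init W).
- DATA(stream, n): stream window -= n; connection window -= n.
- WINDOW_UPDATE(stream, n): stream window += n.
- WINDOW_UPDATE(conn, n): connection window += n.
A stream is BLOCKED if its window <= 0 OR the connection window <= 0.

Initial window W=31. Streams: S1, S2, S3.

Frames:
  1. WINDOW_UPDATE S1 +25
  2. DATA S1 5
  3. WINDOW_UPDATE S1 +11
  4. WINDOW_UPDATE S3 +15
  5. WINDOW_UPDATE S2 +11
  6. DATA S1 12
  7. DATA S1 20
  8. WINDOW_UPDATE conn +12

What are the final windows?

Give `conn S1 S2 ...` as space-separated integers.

Answer: 6 30 42 46

Derivation:
Op 1: conn=31 S1=56 S2=31 S3=31 blocked=[]
Op 2: conn=26 S1=51 S2=31 S3=31 blocked=[]
Op 3: conn=26 S1=62 S2=31 S3=31 blocked=[]
Op 4: conn=26 S1=62 S2=31 S3=46 blocked=[]
Op 5: conn=26 S1=62 S2=42 S3=46 blocked=[]
Op 6: conn=14 S1=50 S2=42 S3=46 blocked=[]
Op 7: conn=-6 S1=30 S2=42 S3=46 blocked=[1, 2, 3]
Op 8: conn=6 S1=30 S2=42 S3=46 blocked=[]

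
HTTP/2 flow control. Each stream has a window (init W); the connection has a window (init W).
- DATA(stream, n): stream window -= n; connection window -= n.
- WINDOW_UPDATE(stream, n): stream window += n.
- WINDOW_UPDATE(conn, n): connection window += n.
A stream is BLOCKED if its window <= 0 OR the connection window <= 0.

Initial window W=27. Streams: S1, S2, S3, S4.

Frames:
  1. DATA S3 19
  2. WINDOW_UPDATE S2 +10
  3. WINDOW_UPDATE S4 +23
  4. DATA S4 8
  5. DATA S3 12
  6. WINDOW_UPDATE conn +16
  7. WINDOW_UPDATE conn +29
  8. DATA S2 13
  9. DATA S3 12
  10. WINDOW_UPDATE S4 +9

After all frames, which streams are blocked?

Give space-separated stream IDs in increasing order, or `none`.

Op 1: conn=8 S1=27 S2=27 S3=8 S4=27 blocked=[]
Op 2: conn=8 S1=27 S2=37 S3=8 S4=27 blocked=[]
Op 3: conn=8 S1=27 S2=37 S3=8 S4=50 blocked=[]
Op 4: conn=0 S1=27 S2=37 S3=8 S4=42 blocked=[1, 2, 3, 4]
Op 5: conn=-12 S1=27 S2=37 S3=-4 S4=42 blocked=[1, 2, 3, 4]
Op 6: conn=4 S1=27 S2=37 S3=-4 S4=42 blocked=[3]
Op 7: conn=33 S1=27 S2=37 S3=-4 S4=42 blocked=[3]
Op 8: conn=20 S1=27 S2=24 S3=-4 S4=42 blocked=[3]
Op 9: conn=8 S1=27 S2=24 S3=-16 S4=42 blocked=[3]
Op 10: conn=8 S1=27 S2=24 S3=-16 S4=51 blocked=[3]

Answer: S3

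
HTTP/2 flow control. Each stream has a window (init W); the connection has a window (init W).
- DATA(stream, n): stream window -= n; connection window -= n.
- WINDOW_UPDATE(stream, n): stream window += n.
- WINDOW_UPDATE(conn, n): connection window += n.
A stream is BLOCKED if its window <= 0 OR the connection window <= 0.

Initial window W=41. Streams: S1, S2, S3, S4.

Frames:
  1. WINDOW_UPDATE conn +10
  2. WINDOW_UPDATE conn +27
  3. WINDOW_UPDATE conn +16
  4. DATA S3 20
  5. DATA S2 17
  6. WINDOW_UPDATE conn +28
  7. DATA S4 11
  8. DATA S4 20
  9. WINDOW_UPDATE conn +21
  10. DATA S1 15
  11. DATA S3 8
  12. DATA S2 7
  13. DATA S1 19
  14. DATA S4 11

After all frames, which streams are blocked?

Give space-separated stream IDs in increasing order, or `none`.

Op 1: conn=51 S1=41 S2=41 S3=41 S4=41 blocked=[]
Op 2: conn=78 S1=41 S2=41 S3=41 S4=41 blocked=[]
Op 3: conn=94 S1=41 S2=41 S3=41 S4=41 blocked=[]
Op 4: conn=74 S1=41 S2=41 S3=21 S4=41 blocked=[]
Op 5: conn=57 S1=41 S2=24 S3=21 S4=41 blocked=[]
Op 6: conn=85 S1=41 S2=24 S3=21 S4=41 blocked=[]
Op 7: conn=74 S1=41 S2=24 S3=21 S4=30 blocked=[]
Op 8: conn=54 S1=41 S2=24 S3=21 S4=10 blocked=[]
Op 9: conn=75 S1=41 S2=24 S3=21 S4=10 blocked=[]
Op 10: conn=60 S1=26 S2=24 S3=21 S4=10 blocked=[]
Op 11: conn=52 S1=26 S2=24 S3=13 S4=10 blocked=[]
Op 12: conn=45 S1=26 S2=17 S3=13 S4=10 blocked=[]
Op 13: conn=26 S1=7 S2=17 S3=13 S4=10 blocked=[]
Op 14: conn=15 S1=7 S2=17 S3=13 S4=-1 blocked=[4]

Answer: S4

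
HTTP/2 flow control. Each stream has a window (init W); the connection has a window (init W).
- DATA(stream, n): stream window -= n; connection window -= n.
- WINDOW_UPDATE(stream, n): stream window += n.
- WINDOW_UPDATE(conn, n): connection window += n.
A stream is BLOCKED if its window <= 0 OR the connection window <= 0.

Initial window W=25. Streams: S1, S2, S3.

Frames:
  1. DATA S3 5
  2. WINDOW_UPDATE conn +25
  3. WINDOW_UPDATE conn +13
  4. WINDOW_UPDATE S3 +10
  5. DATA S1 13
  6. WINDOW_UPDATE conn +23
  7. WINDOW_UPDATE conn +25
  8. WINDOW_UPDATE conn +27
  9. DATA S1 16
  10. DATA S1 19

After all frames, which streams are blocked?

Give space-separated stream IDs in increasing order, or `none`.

Op 1: conn=20 S1=25 S2=25 S3=20 blocked=[]
Op 2: conn=45 S1=25 S2=25 S3=20 blocked=[]
Op 3: conn=58 S1=25 S2=25 S3=20 blocked=[]
Op 4: conn=58 S1=25 S2=25 S3=30 blocked=[]
Op 5: conn=45 S1=12 S2=25 S3=30 blocked=[]
Op 6: conn=68 S1=12 S2=25 S3=30 blocked=[]
Op 7: conn=93 S1=12 S2=25 S3=30 blocked=[]
Op 8: conn=120 S1=12 S2=25 S3=30 blocked=[]
Op 9: conn=104 S1=-4 S2=25 S3=30 blocked=[1]
Op 10: conn=85 S1=-23 S2=25 S3=30 blocked=[1]

Answer: S1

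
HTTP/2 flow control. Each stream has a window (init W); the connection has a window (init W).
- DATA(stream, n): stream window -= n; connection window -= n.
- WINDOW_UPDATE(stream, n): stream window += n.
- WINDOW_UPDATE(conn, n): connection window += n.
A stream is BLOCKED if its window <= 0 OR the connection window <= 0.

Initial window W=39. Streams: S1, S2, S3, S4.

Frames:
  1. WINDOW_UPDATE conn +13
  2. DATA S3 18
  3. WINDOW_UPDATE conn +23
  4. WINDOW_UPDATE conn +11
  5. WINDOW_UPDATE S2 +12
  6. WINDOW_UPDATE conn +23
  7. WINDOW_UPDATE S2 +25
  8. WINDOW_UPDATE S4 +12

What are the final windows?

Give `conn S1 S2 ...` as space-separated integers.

Answer: 91 39 76 21 51

Derivation:
Op 1: conn=52 S1=39 S2=39 S3=39 S4=39 blocked=[]
Op 2: conn=34 S1=39 S2=39 S3=21 S4=39 blocked=[]
Op 3: conn=57 S1=39 S2=39 S3=21 S4=39 blocked=[]
Op 4: conn=68 S1=39 S2=39 S3=21 S4=39 blocked=[]
Op 5: conn=68 S1=39 S2=51 S3=21 S4=39 blocked=[]
Op 6: conn=91 S1=39 S2=51 S3=21 S4=39 blocked=[]
Op 7: conn=91 S1=39 S2=76 S3=21 S4=39 blocked=[]
Op 8: conn=91 S1=39 S2=76 S3=21 S4=51 blocked=[]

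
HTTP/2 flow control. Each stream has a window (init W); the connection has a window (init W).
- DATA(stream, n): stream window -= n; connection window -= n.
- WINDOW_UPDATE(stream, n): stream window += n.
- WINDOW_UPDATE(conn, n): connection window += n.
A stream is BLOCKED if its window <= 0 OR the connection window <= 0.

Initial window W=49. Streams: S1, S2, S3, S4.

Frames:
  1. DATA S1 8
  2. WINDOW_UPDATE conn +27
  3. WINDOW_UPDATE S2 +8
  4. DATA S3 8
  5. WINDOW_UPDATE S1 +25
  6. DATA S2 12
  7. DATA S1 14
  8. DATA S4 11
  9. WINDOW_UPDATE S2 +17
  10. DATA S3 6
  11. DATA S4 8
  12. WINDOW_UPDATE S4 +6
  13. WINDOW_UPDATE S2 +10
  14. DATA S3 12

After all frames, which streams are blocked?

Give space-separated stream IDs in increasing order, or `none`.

Op 1: conn=41 S1=41 S2=49 S3=49 S4=49 blocked=[]
Op 2: conn=68 S1=41 S2=49 S3=49 S4=49 blocked=[]
Op 3: conn=68 S1=41 S2=57 S3=49 S4=49 blocked=[]
Op 4: conn=60 S1=41 S2=57 S3=41 S4=49 blocked=[]
Op 5: conn=60 S1=66 S2=57 S3=41 S4=49 blocked=[]
Op 6: conn=48 S1=66 S2=45 S3=41 S4=49 blocked=[]
Op 7: conn=34 S1=52 S2=45 S3=41 S4=49 blocked=[]
Op 8: conn=23 S1=52 S2=45 S3=41 S4=38 blocked=[]
Op 9: conn=23 S1=52 S2=62 S3=41 S4=38 blocked=[]
Op 10: conn=17 S1=52 S2=62 S3=35 S4=38 blocked=[]
Op 11: conn=9 S1=52 S2=62 S3=35 S4=30 blocked=[]
Op 12: conn=9 S1=52 S2=62 S3=35 S4=36 blocked=[]
Op 13: conn=9 S1=52 S2=72 S3=35 S4=36 blocked=[]
Op 14: conn=-3 S1=52 S2=72 S3=23 S4=36 blocked=[1, 2, 3, 4]

Answer: S1 S2 S3 S4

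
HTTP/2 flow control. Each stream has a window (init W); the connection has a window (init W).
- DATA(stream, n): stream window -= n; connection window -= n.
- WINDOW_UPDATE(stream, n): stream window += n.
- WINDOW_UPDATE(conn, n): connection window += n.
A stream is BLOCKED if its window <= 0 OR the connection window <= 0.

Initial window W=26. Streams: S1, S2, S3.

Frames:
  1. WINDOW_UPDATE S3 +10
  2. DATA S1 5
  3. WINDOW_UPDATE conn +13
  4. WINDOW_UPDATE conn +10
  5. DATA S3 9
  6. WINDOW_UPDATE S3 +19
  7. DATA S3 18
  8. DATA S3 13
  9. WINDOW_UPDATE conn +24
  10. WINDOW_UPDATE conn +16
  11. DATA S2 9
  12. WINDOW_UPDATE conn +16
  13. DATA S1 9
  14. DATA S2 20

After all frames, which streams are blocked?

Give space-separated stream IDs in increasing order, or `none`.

Op 1: conn=26 S1=26 S2=26 S3=36 blocked=[]
Op 2: conn=21 S1=21 S2=26 S3=36 blocked=[]
Op 3: conn=34 S1=21 S2=26 S3=36 blocked=[]
Op 4: conn=44 S1=21 S2=26 S3=36 blocked=[]
Op 5: conn=35 S1=21 S2=26 S3=27 blocked=[]
Op 6: conn=35 S1=21 S2=26 S3=46 blocked=[]
Op 7: conn=17 S1=21 S2=26 S3=28 blocked=[]
Op 8: conn=4 S1=21 S2=26 S3=15 blocked=[]
Op 9: conn=28 S1=21 S2=26 S3=15 blocked=[]
Op 10: conn=44 S1=21 S2=26 S3=15 blocked=[]
Op 11: conn=35 S1=21 S2=17 S3=15 blocked=[]
Op 12: conn=51 S1=21 S2=17 S3=15 blocked=[]
Op 13: conn=42 S1=12 S2=17 S3=15 blocked=[]
Op 14: conn=22 S1=12 S2=-3 S3=15 blocked=[2]

Answer: S2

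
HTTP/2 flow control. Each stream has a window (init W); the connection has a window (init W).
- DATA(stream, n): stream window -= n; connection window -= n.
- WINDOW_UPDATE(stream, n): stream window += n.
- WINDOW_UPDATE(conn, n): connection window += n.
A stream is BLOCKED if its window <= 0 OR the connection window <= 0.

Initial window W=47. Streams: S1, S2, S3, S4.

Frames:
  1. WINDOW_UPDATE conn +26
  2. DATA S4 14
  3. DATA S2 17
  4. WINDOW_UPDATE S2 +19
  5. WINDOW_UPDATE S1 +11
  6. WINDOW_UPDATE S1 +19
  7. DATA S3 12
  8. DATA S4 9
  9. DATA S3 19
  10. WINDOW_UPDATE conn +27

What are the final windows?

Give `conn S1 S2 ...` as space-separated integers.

Op 1: conn=73 S1=47 S2=47 S3=47 S4=47 blocked=[]
Op 2: conn=59 S1=47 S2=47 S3=47 S4=33 blocked=[]
Op 3: conn=42 S1=47 S2=30 S3=47 S4=33 blocked=[]
Op 4: conn=42 S1=47 S2=49 S3=47 S4=33 blocked=[]
Op 5: conn=42 S1=58 S2=49 S3=47 S4=33 blocked=[]
Op 6: conn=42 S1=77 S2=49 S3=47 S4=33 blocked=[]
Op 7: conn=30 S1=77 S2=49 S3=35 S4=33 blocked=[]
Op 8: conn=21 S1=77 S2=49 S3=35 S4=24 blocked=[]
Op 9: conn=2 S1=77 S2=49 S3=16 S4=24 blocked=[]
Op 10: conn=29 S1=77 S2=49 S3=16 S4=24 blocked=[]

Answer: 29 77 49 16 24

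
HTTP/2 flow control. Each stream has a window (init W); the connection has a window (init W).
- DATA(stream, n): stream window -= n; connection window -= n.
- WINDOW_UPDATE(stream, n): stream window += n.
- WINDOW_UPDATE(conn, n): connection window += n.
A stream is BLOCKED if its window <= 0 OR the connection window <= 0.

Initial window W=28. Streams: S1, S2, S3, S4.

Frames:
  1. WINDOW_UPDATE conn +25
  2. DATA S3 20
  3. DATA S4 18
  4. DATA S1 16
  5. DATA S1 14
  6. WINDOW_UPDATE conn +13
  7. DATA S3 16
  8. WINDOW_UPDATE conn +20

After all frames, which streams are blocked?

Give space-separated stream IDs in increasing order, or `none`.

Answer: S1 S3

Derivation:
Op 1: conn=53 S1=28 S2=28 S3=28 S4=28 blocked=[]
Op 2: conn=33 S1=28 S2=28 S3=8 S4=28 blocked=[]
Op 3: conn=15 S1=28 S2=28 S3=8 S4=10 blocked=[]
Op 4: conn=-1 S1=12 S2=28 S3=8 S4=10 blocked=[1, 2, 3, 4]
Op 5: conn=-15 S1=-2 S2=28 S3=8 S4=10 blocked=[1, 2, 3, 4]
Op 6: conn=-2 S1=-2 S2=28 S3=8 S4=10 blocked=[1, 2, 3, 4]
Op 7: conn=-18 S1=-2 S2=28 S3=-8 S4=10 blocked=[1, 2, 3, 4]
Op 8: conn=2 S1=-2 S2=28 S3=-8 S4=10 blocked=[1, 3]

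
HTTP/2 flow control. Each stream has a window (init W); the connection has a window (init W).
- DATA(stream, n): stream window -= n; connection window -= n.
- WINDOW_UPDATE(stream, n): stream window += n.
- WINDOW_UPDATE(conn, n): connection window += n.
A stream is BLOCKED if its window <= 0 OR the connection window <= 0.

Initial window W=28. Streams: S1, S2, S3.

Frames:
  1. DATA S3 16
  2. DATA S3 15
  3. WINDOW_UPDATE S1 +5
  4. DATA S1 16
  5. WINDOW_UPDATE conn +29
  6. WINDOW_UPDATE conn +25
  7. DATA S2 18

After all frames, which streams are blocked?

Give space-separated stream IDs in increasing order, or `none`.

Answer: S3

Derivation:
Op 1: conn=12 S1=28 S2=28 S3=12 blocked=[]
Op 2: conn=-3 S1=28 S2=28 S3=-3 blocked=[1, 2, 3]
Op 3: conn=-3 S1=33 S2=28 S3=-3 blocked=[1, 2, 3]
Op 4: conn=-19 S1=17 S2=28 S3=-3 blocked=[1, 2, 3]
Op 5: conn=10 S1=17 S2=28 S3=-3 blocked=[3]
Op 6: conn=35 S1=17 S2=28 S3=-3 blocked=[3]
Op 7: conn=17 S1=17 S2=10 S3=-3 blocked=[3]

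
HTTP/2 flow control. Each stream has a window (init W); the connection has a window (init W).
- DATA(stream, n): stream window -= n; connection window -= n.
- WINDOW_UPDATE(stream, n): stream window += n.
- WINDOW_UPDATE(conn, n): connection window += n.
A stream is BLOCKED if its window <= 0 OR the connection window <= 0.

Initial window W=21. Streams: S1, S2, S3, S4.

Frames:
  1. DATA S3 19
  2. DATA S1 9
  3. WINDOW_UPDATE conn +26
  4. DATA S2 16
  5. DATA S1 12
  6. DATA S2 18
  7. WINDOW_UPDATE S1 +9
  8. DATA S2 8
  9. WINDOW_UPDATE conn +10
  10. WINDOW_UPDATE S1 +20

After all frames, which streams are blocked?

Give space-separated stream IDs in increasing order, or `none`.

Op 1: conn=2 S1=21 S2=21 S3=2 S4=21 blocked=[]
Op 2: conn=-7 S1=12 S2=21 S3=2 S4=21 blocked=[1, 2, 3, 4]
Op 3: conn=19 S1=12 S2=21 S3=2 S4=21 blocked=[]
Op 4: conn=3 S1=12 S2=5 S3=2 S4=21 blocked=[]
Op 5: conn=-9 S1=0 S2=5 S3=2 S4=21 blocked=[1, 2, 3, 4]
Op 6: conn=-27 S1=0 S2=-13 S3=2 S4=21 blocked=[1, 2, 3, 4]
Op 7: conn=-27 S1=9 S2=-13 S3=2 S4=21 blocked=[1, 2, 3, 4]
Op 8: conn=-35 S1=9 S2=-21 S3=2 S4=21 blocked=[1, 2, 3, 4]
Op 9: conn=-25 S1=9 S2=-21 S3=2 S4=21 blocked=[1, 2, 3, 4]
Op 10: conn=-25 S1=29 S2=-21 S3=2 S4=21 blocked=[1, 2, 3, 4]

Answer: S1 S2 S3 S4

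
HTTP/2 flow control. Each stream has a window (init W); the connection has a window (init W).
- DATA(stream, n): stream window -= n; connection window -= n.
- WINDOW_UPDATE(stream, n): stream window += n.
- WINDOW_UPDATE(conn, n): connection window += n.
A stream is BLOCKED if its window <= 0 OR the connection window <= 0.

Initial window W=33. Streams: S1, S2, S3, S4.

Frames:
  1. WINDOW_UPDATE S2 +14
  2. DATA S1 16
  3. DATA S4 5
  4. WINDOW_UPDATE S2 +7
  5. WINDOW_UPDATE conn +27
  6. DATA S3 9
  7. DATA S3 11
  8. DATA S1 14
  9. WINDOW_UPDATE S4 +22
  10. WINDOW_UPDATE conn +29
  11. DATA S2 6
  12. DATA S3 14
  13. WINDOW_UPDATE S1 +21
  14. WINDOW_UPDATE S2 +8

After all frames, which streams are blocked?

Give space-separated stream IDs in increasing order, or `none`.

Op 1: conn=33 S1=33 S2=47 S3=33 S4=33 blocked=[]
Op 2: conn=17 S1=17 S2=47 S3=33 S4=33 blocked=[]
Op 3: conn=12 S1=17 S2=47 S3=33 S4=28 blocked=[]
Op 4: conn=12 S1=17 S2=54 S3=33 S4=28 blocked=[]
Op 5: conn=39 S1=17 S2=54 S3=33 S4=28 blocked=[]
Op 6: conn=30 S1=17 S2=54 S3=24 S4=28 blocked=[]
Op 7: conn=19 S1=17 S2=54 S3=13 S4=28 blocked=[]
Op 8: conn=5 S1=3 S2=54 S3=13 S4=28 blocked=[]
Op 9: conn=5 S1=3 S2=54 S3=13 S4=50 blocked=[]
Op 10: conn=34 S1=3 S2=54 S3=13 S4=50 blocked=[]
Op 11: conn=28 S1=3 S2=48 S3=13 S4=50 blocked=[]
Op 12: conn=14 S1=3 S2=48 S3=-1 S4=50 blocked=[3]
Op 13: conn=14 S1=24 S2=48 S3=-1 S4=50 blocked=[3]
Op 14: conn=14 S1=24 S2=56 S3=-1 S4=50 blocked=[3]

Answer: S3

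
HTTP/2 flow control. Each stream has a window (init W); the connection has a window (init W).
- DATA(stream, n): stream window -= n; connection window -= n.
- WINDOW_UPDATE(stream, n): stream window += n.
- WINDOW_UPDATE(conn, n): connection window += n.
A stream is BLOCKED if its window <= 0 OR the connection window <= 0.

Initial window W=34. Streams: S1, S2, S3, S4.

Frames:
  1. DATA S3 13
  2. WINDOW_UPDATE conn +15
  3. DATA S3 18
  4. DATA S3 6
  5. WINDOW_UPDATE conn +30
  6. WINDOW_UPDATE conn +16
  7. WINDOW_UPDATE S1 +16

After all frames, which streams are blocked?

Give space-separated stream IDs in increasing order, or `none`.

Op 1: conn=21 S1=34 S2=34 S3=21 S4=34 blocked=[]
Op 2: conn=36 S1=34 S2=34 S3=21 S4=34 blocked=[]
Op 3: conn=18 S1=34 S2=34 S3=3 S4=34 blocked=[]
Op 4: conn=12 S1=34 S2=34 S3=-3 S4=34 blocked=[3]
Op 5: conn=42 S1=34 S2=34 S3=-3 S4=34 blocked=[3]
Op 6: conn=58 S1=34 S2=34 S3=-3 S4=34 blocked=[3]
Op 7: conn=58 S1=50 S2=34 S3=-3 S4=34 blocked=[3]

Answer: S3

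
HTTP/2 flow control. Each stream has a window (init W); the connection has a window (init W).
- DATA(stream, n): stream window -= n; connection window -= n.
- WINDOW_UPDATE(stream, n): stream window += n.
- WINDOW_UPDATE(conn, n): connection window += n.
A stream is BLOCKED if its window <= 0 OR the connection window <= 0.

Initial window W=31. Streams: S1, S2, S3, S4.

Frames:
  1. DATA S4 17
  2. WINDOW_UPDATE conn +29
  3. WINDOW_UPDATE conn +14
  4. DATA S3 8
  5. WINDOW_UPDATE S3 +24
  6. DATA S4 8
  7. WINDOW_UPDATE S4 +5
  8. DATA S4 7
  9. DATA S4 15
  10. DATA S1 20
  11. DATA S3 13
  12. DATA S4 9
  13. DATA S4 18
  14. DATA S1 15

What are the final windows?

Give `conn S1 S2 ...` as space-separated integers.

Answer: -56 -4 31 34 -38

Derivation:
Op 1: conn=14 S1=31 S2=31 S3=31 S4=14 blocked=[]
Op 2: conn=43 S1=31 S2=31 S3=31 S4=14 blocked=[]
Op 3: conn=57 S1=31 S2=31 S3=31 S4=14 blocked=[]
Op 4: conn=49 S1=31 S2=31 S3=23 S4=14 blocked=[]
Op 5: conn=49 S1=31 S2=31 S3=47 S4=14 blocked=[]
Op 6: conn=41 S1=31 S2=31 S3=47 S4=6 blocked=[]
Op 7: conn=41 S1=31 S2=31 S3=47 S4=11 blocked=[]
Op 8: conn=34 S1=31 S2=31 S3=47 S4=4 blocked=[]
Op 9: conn=19 S1=31 S2=31 S3=47 S4=-11 blocked=[4]
Op 10: conn=-1 S1=11 S2=31 S3=47 S4=-11 blocked=[1, 2, 3, 4]
Op 11: conn=-14 S1=11 S2=31 S3=34 S4=-11 blocked=[1, 2, 3, 4]
Op 12: conn=-23 S1=11 S2=31 S3=34 S4=-20 blocked=[1, 2, 3, 4]
Op 13: conn=-41 S1=11 S2=31 S3=34 S4=-38 blocked=[1, 2, 3, 4]
Op 14: conn=-56 S1=-4 S2=31 S3=34 S4=-38 blocked=[1, 2, 3, 4]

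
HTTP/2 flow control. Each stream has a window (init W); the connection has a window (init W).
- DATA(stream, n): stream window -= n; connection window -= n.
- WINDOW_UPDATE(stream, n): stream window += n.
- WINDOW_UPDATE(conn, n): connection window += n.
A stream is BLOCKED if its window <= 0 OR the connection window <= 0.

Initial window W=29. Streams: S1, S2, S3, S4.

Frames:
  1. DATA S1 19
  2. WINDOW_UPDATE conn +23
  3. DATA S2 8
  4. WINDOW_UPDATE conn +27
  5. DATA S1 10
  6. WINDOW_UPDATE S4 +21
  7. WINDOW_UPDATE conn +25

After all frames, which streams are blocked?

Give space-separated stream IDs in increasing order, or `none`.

Op 1: conn=10 S1=10 S2=29 S3=29 S4=29 blocked=[]
Op 2: conn=33 S1=10 S2=29 S3=29 S4=29 blocked=[]
Op 3: conn=25 S1=10 S2=21 S3=29 S4=29 blocked=[]
Op 4: conn=52 S1=10 S2=21 S3=29 S4=29 blocked=[]
Op 5: conn=42 S1=0 S2=21 S3=29 S4=29 blocked=[1]
Op 6: conn=42 S1=0 S2=21 S3=29 S4=50 blocked=[1]
Op 7: conn=67 S1=0 S2=21 S3=29 S4=50 blocked=[1]

Answer: S1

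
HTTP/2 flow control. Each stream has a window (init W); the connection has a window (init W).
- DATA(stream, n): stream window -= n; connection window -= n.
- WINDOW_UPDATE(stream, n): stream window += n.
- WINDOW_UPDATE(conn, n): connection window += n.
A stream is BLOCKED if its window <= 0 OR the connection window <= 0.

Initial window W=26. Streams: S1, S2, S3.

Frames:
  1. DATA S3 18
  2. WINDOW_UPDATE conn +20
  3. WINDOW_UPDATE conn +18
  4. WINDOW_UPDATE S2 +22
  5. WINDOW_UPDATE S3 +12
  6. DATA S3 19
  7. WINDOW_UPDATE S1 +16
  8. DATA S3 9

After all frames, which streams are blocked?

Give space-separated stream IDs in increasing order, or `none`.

Answer: S3

Derivation:
Op 1: conn=8 S1=26 S2=26 S3=8 blocked=[]
Op 2: conn=28 S1=26 S2=26 S3=8 blocked=[]
Op 3: conn=46 S1=26 S2=26 S3=8 blocked=[]
Op 4: conn=46 S1=26 S2=48 S3=8 blocked=[]
Op 5: conn=46 S1=26 S2=48 S3=20 blocked=[]
Op 6: conn=27 S1=26 S2=48 S3=1 blocked=[]
Op 7: conn=27 S1=42 S2=48 S3=1 blocked=[]
Op 8: conn=18 S1=42 S2=48 S3=-8 blocked=[3]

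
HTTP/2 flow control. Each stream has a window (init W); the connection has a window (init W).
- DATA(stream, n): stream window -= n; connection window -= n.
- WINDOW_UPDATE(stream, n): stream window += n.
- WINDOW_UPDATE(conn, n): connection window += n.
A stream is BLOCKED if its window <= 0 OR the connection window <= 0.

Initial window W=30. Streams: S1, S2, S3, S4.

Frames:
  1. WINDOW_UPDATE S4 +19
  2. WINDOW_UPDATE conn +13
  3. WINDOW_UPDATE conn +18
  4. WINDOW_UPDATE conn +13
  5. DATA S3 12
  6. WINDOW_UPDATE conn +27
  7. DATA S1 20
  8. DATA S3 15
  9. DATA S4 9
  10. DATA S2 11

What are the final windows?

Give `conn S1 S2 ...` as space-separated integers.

Answer: 34 10 19 3 40

Derivation:
Op 1: conn=30 S1=30 S2=30 S3=30 S4=49 blocked=[]
Op 2: conn=43 S1=30 S2=30 S3=30 S4=49 blocked=[]
Op 3: conn=61 S1=30 S2=30 S3=30 S4=49 blocked=[]
Op 4: conn=74 S1=30 S2=30 S3=30 S4=49 blocked=[]
Op 5: conn=62 S1=30 S2=30 S3=18 S4=49 blocked=[]
Op 6: conn=89 S1=30 S2=30 S3=18 S4=49 blocked=[]
Op 7: conn=69 S1=10 S2=30 S3=18 S4=49 blocked=[]
Op 8: conn=54 S1=10 S2=30 S3=3 S4=49 blocked=[]
Op 9: conn=45 S1=10 S2=30 S3=3 S4=40 blocked=[]
Op 10: conn=34 S1=10 S2=19 S3=3 S4=40 blocked=[]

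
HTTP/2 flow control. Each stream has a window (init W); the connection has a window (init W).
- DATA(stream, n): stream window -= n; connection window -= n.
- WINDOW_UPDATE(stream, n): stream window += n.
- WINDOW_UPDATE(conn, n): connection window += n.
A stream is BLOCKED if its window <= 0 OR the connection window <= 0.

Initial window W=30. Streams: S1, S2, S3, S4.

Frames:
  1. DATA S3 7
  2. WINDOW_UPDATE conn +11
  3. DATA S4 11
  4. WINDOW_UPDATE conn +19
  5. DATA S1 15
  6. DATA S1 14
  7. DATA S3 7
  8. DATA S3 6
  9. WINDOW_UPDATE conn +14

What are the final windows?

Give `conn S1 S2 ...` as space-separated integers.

Op 1: conn=23 S1=30 S2=30 S3=23 S4=30 blocked=[]
Op 2: conn=34 S1=30 S2=30 S3=23 S4=30 blocked=[]
Op 3: conn=23 S1=30 S2=30 S3=23 S4=19 blocked=[]
Op 4: conn=42 S1=30 S2=30 S3=23 S4=19 blocked=[]
Op 5: conn=27 S1=15 S2=30 S3=23 S4=19 blocked=[]
Op 6: conn=13 S1=1 S2=30 S3=23 S4=19 blocked=[]
Op 7: conn=6 S1=1 S2=30 S3=16 S4=19 blocked=[]
Op 8: conn=0 S1=1 S2=30 S3=10 S4=19 blocked=[1, 2, 3, 4]
Op 9: conn=14 S1=1 S2=30 S3=10 S4=19 blocked=[]

Answer: 14 1 30 10 19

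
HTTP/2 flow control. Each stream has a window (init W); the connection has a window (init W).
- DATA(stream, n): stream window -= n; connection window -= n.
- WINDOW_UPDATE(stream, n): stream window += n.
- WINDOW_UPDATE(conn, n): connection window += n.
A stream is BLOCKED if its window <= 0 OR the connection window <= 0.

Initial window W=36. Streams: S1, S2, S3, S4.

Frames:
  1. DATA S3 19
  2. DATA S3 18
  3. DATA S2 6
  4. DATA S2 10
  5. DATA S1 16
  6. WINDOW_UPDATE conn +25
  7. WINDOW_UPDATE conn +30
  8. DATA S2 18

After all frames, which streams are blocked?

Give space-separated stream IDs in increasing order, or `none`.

Op 1: conn=17 S1=36 S2=36 S3=17 S4=36 blocked=[]
Op 2: conn=-1 S1=36 S2=36 S3=-1 S4=36 blocked=[1, 2, 3, 4]
Op 3: conn=-7 S1=36 S2=30 S3=-1 S4=36 blocked=[1, 2, 3, 4]
Op 4: conn=-17 S1=36 S2=20 S3=-1 S4=36 blocked=[1, 2, 3, 4]
Op 5: conn=-33 S1=20 S2=20 S3=-1 S4=36 blocked=[1, 2, 3, 4]
Op 6: conn=-8 S1=20 S2=20 S3=-1 S4=36 blocked=[1, 2, 3, 4]
Op 7: conn=22 S1=20 S2=20 S3=-1 S4=36 blocked=[3]
Op 8: conn=4 S1=20 S2=2 S3=-1 S4=36 blocked=[3]

Answer: S3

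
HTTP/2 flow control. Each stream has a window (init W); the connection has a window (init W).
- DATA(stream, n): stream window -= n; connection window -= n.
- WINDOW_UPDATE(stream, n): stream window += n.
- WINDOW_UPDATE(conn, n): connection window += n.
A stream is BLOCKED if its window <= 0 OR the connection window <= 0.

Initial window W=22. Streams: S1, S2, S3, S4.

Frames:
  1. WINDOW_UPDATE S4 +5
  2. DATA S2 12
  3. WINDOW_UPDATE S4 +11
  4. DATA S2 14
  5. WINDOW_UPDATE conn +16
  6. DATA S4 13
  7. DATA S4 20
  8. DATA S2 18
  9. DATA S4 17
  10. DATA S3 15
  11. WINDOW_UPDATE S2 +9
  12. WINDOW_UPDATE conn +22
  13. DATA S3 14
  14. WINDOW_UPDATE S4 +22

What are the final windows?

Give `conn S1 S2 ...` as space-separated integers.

Answer: -63 22 -13 -7 10

Derivation:
Op 1: conn=22 S1=22 S2=22 S3=22 S4=27 blocked=[]
Op 2: conn=10 S1=22 S2=10 S3=22 S4=27 blocked=[]
Op 3: conn=10 S1=22 S2=10 S3=22 S4=38 blocked=[]
Op 4: conn=-4 S1=22 S2=-4 S3=22 S4=38 blocked=[1, 2, 3, 4]
Op 5: conn=12 S1=22 S2=-4 S3=22 S4=38 blocked=[2]
Op 6: conn=-1 S1=22 S2=-4 S3=22 S4=25 blocked=[1, 2, 3, 4]
Op 7: conn=-21 S1=22 S2=-4 S3=22 S4=5 blocked=[1, 2, 3, 4]
Op 8: conn=-39 S1=22 S2=-22 S3=22 S4=5 blocked=[1, 2, 3, 4]
Op 9: conn=-56 S1=22 S2=-22 S3=22 S4=-12 blocked=[1, 2, 3, 4]
Op 10: conn=-71 S1=22 S2=-22 S3=7 S4=-12 blocked=[1, 2, 3, 4]
Op 11: conn=-71 S1=22 S2=-13 S3=7 S4=-12 blocked=[1, 2, 3, 4]
Op 12: conn=-49 S1=22 S2=-13 S3=7 S4=-12 blocked=[1, 2, 3, 4]
Op 13: conn=-63 S1=22 S2=-13 S3=-7 S4=-12 blocked=[1, 2, 3, 4]
Op 14: conn=-63 S1=22 S2=-13 S3=-7 S4=10 blocked=[1, 2, 3, 4]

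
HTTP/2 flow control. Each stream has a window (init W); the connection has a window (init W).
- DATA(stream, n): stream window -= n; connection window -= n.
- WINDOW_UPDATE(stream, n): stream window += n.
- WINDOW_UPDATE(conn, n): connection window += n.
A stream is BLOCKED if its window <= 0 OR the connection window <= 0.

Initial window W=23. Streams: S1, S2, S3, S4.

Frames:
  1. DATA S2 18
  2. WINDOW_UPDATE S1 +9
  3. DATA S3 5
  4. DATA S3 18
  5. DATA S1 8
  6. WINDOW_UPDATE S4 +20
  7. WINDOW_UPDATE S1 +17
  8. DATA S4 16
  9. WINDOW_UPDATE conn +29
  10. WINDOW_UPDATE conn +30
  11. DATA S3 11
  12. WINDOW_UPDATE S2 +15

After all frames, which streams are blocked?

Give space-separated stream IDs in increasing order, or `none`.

Answer: S3

Derivation:
Op 1: conn=5 S1=23 S2=5 S3=23 S4=23 blocked=[]
Op 2: conn=5 S1=32 S2=5 S3=23 S4=23 blocked=[]
Op 3: conn=0 S1=32 S2=5 S3=18 S4=23 blocked=[1, 2, 3, 4]
Op 4: conn=-18 S1=32 S2=5 S3=0 S4=23 blocked=[1, 2, 3, 4]
Op 5: conn=-26 S1=24 S2=5 S3=0 S4=23 blocked=[1, 2, 3, 4]
Op 6: conn=-26 S1=24 S2=5 S3=0 S4=43 blocked=[1, 2, 3, 4]
Op 7: conn=-26 S1=41 S2=5 S3=0 S4=43 blocked=[1, 2, 3, 4]
Op 8: conn=-42 S1=41 S2=5 S3=0 S4=27 blocked=[1, 2, 3, 4]
Op 9: conn=-13 S1=41 S2=5 S3=0 S4=27 blocked=[1, 2, 3, 4]
Op 10: conn=17 S1=41 S2=5 S3=0 S4=27 blocked=[3]
Op 11: conn=6 S1=41 S2=5 S3=-11 S4=27 blocked=[3]
Op 12: conn=6 S1=41 S2=20 S3=-11 S4=27 blocked=[3]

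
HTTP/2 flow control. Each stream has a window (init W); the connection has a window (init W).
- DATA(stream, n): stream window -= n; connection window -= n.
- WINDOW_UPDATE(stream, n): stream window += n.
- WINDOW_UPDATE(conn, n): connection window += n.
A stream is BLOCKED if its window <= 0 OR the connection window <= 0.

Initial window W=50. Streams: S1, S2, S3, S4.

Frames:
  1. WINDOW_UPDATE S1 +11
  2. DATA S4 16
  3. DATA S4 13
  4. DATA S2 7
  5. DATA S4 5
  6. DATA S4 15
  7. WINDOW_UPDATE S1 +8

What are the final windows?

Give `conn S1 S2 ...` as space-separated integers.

Answer: -6 69 43 50 1

Derivation:
Op 1: conn=50 S1=61 S2=50 S3=50 S4=50 blocked=[]
Op 2: conn=34 S1=61 S2=50 S3=50 S4=34 blocked=[]
Op 3: conn=21 S1=61 S2=50 S3=50 S4=21 blocked=[]
Op 4: conn=14 S1=61 S2=43 S3=50 S4=21 blocked=[]
Op 5: conn=9 S1=61 S2=43 S3=50 S4=16 blocked=[]
Op 6: conn=-6 S1=61 S2=43 S3=50 S4=1 blocked=[1, 2, 3, 4]
Op 7: conn=-6 S1=69 S2=43 S3=50 S4=1 blocked=[1, 2, 3, 4]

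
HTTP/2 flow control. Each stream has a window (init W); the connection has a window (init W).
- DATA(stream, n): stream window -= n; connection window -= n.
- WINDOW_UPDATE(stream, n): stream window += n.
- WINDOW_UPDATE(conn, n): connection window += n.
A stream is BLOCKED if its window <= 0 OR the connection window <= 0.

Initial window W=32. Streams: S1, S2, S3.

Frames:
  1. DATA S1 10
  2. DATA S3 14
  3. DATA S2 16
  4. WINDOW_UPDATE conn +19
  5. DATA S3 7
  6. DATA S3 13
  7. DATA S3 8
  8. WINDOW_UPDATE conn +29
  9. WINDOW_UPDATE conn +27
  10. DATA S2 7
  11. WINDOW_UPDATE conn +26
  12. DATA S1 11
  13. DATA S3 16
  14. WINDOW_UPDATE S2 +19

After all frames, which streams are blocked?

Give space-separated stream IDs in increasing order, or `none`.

Answer: S3

Derivation:
Op 1: conn=22 S1=22 S2=32 S3=32 blocked=[]
Op 2: conn=8 S1=22 S2=32 S3=18 blocked=[]
Op 3: conn=-8 S1=22 S2=16 S3=18 blocked=[1, 2, 3]
Op 4: conn=11 S1=22 S2=16 S3=18 blocked=[]
Op 5: conn=4 S1=22 S2=16 S3=11 blocked=[]
Op 6: conn=-9 S1=22 S2=16 S3=-2 blocked=[1, 2, 3]
Op 7: conn=-17 S1=22 S2=16 S3=-10 blocked=[1, 2, 3]
Op 8: conn=12 S1=22 S2=16 S3=-10 blocked=[3]
Op 9: conn=39 S1=22 S2=16 S3=-10 blocked=[3]
Op 10: conn=32 S1=22 S2=9 S3=-10 blocked=[3]
Op 11: conn=58 S1=22 S2=9 S3=-10 blocked=[3]
Op 12: conn=47 S1=11 S2=9 S3=-10 blocked=[3]
Op 13: conn=31 S1=11 S2=9 S3=-26 blocked=[3]
Op 14: conn=31 S1=11 S2=28 S3=-26 blocked=[3]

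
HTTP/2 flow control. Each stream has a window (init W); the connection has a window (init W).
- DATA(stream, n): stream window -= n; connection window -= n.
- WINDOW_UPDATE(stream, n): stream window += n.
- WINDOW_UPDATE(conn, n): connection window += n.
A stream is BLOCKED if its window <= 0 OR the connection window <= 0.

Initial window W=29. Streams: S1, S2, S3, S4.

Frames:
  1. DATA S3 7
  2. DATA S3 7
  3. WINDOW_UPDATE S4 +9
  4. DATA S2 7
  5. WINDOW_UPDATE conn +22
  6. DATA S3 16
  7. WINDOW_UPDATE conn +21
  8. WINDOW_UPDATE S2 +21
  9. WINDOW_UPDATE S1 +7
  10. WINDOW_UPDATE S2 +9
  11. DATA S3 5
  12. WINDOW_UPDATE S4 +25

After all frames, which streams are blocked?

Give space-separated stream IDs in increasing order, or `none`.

Op 1: conn=22 S1=29 S2=29 S3=22 S4=29 blocked=[]
Op 2: conn=15 S1=29 S2=29 S3=15 S4=29 blocked=[]
Op 3: conn=15 S1=29 S2=29 S3=15 S4=38 blocked=[]
Op 4: conn=8 S1=29 S2=22 S3=15 S4=38 blocked=[]
Op 5: conn=30 S1=29 S2=22 S3=15 S4=38 blocked=[]
Op 6: conn=14 S1=29 S2=22 S3=-1 S4=38 blocked=[3]
Op 7: conn=35 S1=29 S2=22 S3=-1 S4=38 blocked=[3]
Op 8: conn=35 S1=29 S2=43 S3=-1 S4=38 blocked=[3]
Op 9: conn=35 S1=36 S2=43 S3=-1 S4=38 blocked=[3]
Op 10: conn=35 S1=36 S2=52 S3=-1 S4=38 blocked=[3]
Op 11: conn=30 S1=36 S2=52 S3=-6 S4=38 blocked=[3]
Op 12: conn=30 S1=36 S2=52 S3=-6 S4=63 blocked=[3]

Answer: S3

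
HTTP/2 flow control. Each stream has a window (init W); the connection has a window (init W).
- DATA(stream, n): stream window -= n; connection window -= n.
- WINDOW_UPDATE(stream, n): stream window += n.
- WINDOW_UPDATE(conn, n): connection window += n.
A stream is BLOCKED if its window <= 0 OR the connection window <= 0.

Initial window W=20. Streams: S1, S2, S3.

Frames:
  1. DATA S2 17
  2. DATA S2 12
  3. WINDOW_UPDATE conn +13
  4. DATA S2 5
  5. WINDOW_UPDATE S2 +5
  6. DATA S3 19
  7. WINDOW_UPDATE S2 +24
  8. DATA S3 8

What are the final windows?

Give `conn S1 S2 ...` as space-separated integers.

Answer: -28 20 15 -7

Derivation:
Op 1: conn=3 S1=20 S2=3 S3=20 blocked=[]
Op 2: conn=-9 S1=20 S2=-9 S3=20 blocked=[1, 2, 3]
Op 3: conn=4 S1=20 S2=-9 S3=20 blocked=[2]
Op 4: conn=-1 S1=20 S2=-14 S3=20 blocked=[1, 2, 3]
Op 5: conn=-1 S1=20 S2=-9 S3=20 blocked=[1, 2, 3]
Op 6: conn=-20 S1=20 S2=-9 S3=1 blocked=[1, 2, 3]
Op 7: conn=-20 S1=20 S2=15 S3=1 blocked=[1, 2, 3]
Op 8: conn=-28 S1=20 S2=15 S3=-7 blocked=[1, 2, 3]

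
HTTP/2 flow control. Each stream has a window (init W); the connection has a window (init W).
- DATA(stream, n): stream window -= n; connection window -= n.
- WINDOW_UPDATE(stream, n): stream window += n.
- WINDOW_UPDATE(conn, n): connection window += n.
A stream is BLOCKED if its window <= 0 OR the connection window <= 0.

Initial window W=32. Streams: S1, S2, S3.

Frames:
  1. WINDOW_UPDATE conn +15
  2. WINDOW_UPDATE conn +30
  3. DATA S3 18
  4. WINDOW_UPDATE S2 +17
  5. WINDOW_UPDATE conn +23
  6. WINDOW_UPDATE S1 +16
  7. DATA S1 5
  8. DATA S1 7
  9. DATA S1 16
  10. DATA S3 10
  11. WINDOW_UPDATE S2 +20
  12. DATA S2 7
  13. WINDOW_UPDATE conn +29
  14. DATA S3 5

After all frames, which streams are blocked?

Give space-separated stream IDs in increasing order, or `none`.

Op 1: conn=47 S1=32 S2=32 S3=32 blocked=[]
Op 2: conn=77 S1=32 S2=32 S3=32 blocked=[]
Op 3: conn=59 S1=32 S2=32 S3=14 blocked=[]
Op 4: conn=59 S1=32 S2=49 S3=14 blocked=[]
Op 5: conn=82 S1=32 S2=49 S3=14 blocked=[]
Op 6: conn=82 S1=48 S2=49 S3=14 blocked=[]
Op 7: conn=77 S1=43 S2=49 S3=14 blocked=[]
Op 8: conn=70 S1=36 S2=49 S3=14 blocked=[]
Op 9: conn=54 S1=20 S2=49 S3=14 blocked=[]
Op 10: conn=44 S1=20 S2=49 S3=4 blocked=[]
Op 11: conn=44 S1=20 S2=69 S3=4 blocked=[]
Op 12: conn=37 S1=20 S2=62 S3=4 blocked=[]
Op 13: conn=66 S1=20 S2=62 S3=4 blocked=[]
Op 14: conn=61 S1=20 S2=62 S3=-1 blocked=[3]

Answer: S3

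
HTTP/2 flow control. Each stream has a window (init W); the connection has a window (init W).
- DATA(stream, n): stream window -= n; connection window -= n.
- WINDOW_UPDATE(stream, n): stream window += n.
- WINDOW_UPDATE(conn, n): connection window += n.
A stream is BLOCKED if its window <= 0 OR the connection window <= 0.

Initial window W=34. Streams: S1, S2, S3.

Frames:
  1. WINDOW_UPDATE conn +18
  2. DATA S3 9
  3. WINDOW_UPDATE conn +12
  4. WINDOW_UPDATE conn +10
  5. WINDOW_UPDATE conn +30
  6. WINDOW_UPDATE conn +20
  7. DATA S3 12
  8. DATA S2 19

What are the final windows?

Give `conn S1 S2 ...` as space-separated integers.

Answer: 84 34 15 13

Derivation:
Op 1: conn=52 S1=34 S2=34 S3=34 blocked=[]
Op 2: conn=43 S1=34 S2=34 S3=25 blocked=[]
Op 3: conn=55 S1=34 S2=34 S3=25 blocked=[]
Op 4: conn=65 S1=34 S2=34 S3=25 blocked=[]
Op 5: conn=95 S1=34 S2=34 S3=25 blocked=[]
Op 6: conn=115 S1=34 S2=34 S3=25 blocked=[]
Op 7: conn=103 S1=34 S2=34 S3=13 blocked=[]
Op 8: conn=84 S1=34 S2=15 S3=13 blocked=[]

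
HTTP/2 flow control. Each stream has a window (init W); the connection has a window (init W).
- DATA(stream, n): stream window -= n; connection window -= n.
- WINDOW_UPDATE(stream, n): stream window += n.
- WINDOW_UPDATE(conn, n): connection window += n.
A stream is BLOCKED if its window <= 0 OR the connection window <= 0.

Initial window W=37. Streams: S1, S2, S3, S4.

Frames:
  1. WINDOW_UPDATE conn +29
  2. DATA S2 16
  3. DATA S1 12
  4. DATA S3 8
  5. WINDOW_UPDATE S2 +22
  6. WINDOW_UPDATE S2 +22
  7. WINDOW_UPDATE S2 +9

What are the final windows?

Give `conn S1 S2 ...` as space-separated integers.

Answer: 30 25 74 29 37

Derivation:
Op 1: conn=66 S1=37 S2=37 S3=37 S4=37 blocked=[]
Op 2: conn=50 S1=37 S2=21 S3=37 S4=37 blocked=[]
Op 3: conn=38 S1=25 S2=21 S3=37 S4=37 blocked=[]
Op 4: conn=30 S1=25 S2=21 S3=29 S4=37 blocked=[]
Op 5: conn=30 S1=25 S2=43 S3=29 S4=37 blocked=[]
Op 6: conn=30 S1=25 S2=65 S3=29 S4=37 blocked=[]
Op 7: conn=30 S1=25 S2=74 S3=29 S4=37 blocked=[]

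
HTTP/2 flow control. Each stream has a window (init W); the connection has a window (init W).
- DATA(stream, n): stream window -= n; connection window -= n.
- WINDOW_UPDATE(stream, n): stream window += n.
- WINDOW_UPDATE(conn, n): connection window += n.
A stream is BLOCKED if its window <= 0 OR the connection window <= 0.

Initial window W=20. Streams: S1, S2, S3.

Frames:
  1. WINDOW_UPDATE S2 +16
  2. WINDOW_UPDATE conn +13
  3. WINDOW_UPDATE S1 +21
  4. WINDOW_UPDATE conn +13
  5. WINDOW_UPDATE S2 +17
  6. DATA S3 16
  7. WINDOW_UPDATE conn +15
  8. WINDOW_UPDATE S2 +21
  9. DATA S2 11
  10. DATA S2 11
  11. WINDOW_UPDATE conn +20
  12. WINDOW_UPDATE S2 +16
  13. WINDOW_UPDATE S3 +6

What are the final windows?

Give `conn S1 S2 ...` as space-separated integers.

Op 1: conn=20 S1=20 S2=36 S3=20 blocked=[]
Op 2: conn=33 S1=20 S2=36 S3=20 blocked=[]
Op 3: conn=33 S1=41 S2=36 S3=20 blocked=[]
Op 4: conn=46 S1=41 S2=36 S3=20 blocked=[]
Op 5: conn=46 S1=41 S2=53 S3=20 blocked=[]
Op 6: conn=30 S1=41 S2=53 S3=4 blocked=[]
Op 7: conn=45 S1=41 S2=53 S3=4 blocked=[]
Op 8: conn=45 S1=41 S2=74 S3=4 blocked=[]
Op 9: conn=34 S1=41 S2=63 S3=4 blocked=[]
Op 10: conn=23 S1=41 S2=52 S3=4 blocked=[]
Op 11: conn=43 S1=41 S2=52 S3=4 blocked=[]
Op 12: conn=43 S1=41 S2=68 S3=4 blocked=[]
Op 13: conn=43 S1=41 S2=68 S3=10 blocked=[]

Answer: 43 41 68 10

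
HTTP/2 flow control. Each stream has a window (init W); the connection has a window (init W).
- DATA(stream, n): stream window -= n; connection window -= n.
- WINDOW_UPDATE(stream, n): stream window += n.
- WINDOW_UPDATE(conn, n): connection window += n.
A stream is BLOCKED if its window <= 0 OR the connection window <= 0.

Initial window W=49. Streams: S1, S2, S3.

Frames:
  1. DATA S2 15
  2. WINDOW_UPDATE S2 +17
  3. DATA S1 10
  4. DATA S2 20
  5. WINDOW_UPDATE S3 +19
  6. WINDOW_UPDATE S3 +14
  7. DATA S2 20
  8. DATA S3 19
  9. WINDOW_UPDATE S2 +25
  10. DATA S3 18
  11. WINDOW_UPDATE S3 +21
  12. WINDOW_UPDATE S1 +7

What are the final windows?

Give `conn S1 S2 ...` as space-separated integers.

Op 1: conn=34 S1=49 S2=34 S3=49 blocked=[]
Op 2: conn=34 S1=49 S2=51 S3=49 blocked=[]
Op 3: conn=24 S1=39 S2=51 S3=49 blocked=[]
Op 4: conn=4 S1=39 S2=31 S3=49 blocked=[]
Op 5: conn=4 S1=39 S2=31 S3=68 blocked=[]
Op 6: conn=4 S1=39 S2=31 S3=82 blocked=[]
Op 7: conn=-16 S1=39 S2=11 S3=82 blocked=[1, 2, 3]
Op 8: conn=-35 S1=39 S2=11 S3=63 blocked=[1, 2, 3]
Op 9: conn=-35 S1=39 S2=36 S3=63 blocked=[1, 2, 3]
Op 10: conn=-53 S1=39 S2=36 S3=45 blocked=[1, 2, 3]
Op 11: conn=-53 S1=39 S2=36 S3=66 blocked=[1, 2, 3]
Op 12: conn=-53 S1=46 S2=36 S3=66 blocked=[1, 2, 3]

Answer: -53 46 36 66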